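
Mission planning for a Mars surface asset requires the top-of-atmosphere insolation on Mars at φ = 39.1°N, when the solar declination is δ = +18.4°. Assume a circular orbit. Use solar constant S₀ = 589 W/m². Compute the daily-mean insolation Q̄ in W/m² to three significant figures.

cos H₀ = −tan(+39.1°) tan(+18.400°) = -0.2703, H₀ = 1.8445 rad.
Bracket: H₀ sin φ sin δ + cos φ cos δ sin H₀ = 1.8445×0.63068×0.31565 + 0.77605×0.94888×0.96276 = 0.367192 + 0.708956 = 1.076148.
Q̄ = (S₀/π) × [bracket] = (589/π) × 1.076148 = 201.8 W/m².

Q̄ ≈ 202 W/m²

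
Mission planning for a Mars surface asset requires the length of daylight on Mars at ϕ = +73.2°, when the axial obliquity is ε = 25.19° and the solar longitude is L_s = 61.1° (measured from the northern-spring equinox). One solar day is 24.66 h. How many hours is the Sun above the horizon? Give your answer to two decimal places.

Solar declination: sin δ = sin ε · sin L_s = sin 25.19° × sin 61.1° = 0.37262, so δ = +21.877°.
Sunrise equation: cos h₀ = −tan ϕ · tan δ = -1.3299 ≤ −1, so the Sun never sets (polar day) and h₀ = π.
Daylight = 2h₀/(2π) × 24.66 h = (3.1416/π) × 24.66 = 24.66 h.

24.66 h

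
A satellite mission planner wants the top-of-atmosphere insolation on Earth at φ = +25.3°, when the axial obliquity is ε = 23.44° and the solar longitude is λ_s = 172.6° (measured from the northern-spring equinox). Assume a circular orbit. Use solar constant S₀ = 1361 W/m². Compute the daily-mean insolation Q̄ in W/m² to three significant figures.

Solar declination: sin δ = sin ε · sin λ_s = sin 23.44° × sin 172.6° = 0.05123, so δ = +2.937°.
cos H₀ = −tan(+25.3°) tan(+2.937°) = -0.0242, H₀ = 1.5950 rad.
Bracket: H₀ sin φ sin δ + cos φ cos δ sin H₀ = 1.5950×0.42736×0.05123 + 0.90408×0.99869×0.99971 = 0.034920 + 0.902634 = 0.937554.
Q̄ = (S₀/π) × [bracket] = (1361/π) × 0.937554 = 406.2 W/m².

Q̄ ≈ 406 W/m²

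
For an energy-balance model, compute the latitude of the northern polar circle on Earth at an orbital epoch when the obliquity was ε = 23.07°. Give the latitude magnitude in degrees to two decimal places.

66.93°

The polar circle is the lowest latitude that experiences at least one full rotation of continuous daylight at the northern-summer solstice; it lies at |ϕ| = 90° − ε = 90° − 23.07° = 66.93°.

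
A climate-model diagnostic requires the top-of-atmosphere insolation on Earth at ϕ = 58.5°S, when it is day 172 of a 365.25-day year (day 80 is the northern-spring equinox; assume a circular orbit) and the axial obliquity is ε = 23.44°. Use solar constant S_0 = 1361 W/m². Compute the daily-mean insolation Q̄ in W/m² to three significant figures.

Q̄ ≈ 31.5 W/m²

Solar longitude: L_s = 360° × (172 − 80)/365.25 = 90.678°.
sin δ = sin 23.44° × sin 90.678° = 0.39776, so δ = +23.438°.
cos h₀ = −tan(-58.5°) tan(+23.438°) = 0.7075, h₀ = 0.7849 rad.
Bracket: h₀ sin ϕ sin δ + cos ϕ cos δ sin h₀ = 0.7849×-0.85264×0.39776 + 0.52250×0.91749×0.70675 = -0.266196 + 0.338808 = 0.072612.
Q̄ = (S_0/π) × [bracket] = (1361/π) × 0.072612 = 31.46 W/m².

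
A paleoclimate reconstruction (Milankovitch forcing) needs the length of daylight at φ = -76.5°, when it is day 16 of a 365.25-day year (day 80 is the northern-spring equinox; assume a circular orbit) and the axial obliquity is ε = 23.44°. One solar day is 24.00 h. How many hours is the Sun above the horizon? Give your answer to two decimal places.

Solar longitude: λ_s = 360° × (16 − 80)/365.25 = -63.080°, i.e. -63.080° + 360° = 296.920°.
sin δ = sin 23.44° × sin 296.920° = -0.35468, so δ = -20.774°.
Sunrise equation: cos H₀ = −tan φ · tan δ = -1.5801 ≤ −1, so the Sun never sets (polar day) and H₀ = π.
Daylight = 2H₀/(2π) × 24.00 h = (3.1416/π) × 24.00 = 24.00 h.

24.00 h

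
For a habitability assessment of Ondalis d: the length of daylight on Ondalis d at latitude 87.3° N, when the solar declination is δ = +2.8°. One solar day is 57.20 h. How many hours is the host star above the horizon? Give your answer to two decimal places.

57.20 h

Sunrise equation: cos h₀ = −tan ϕ · tan δ = -1.0371 ≤ −1, so the host star never sets (polar day) and h₀ = π.
Daylight = 2h₀/(2π) × 57.20 h = (3.1416/π) × 57.20 = 57.20 h.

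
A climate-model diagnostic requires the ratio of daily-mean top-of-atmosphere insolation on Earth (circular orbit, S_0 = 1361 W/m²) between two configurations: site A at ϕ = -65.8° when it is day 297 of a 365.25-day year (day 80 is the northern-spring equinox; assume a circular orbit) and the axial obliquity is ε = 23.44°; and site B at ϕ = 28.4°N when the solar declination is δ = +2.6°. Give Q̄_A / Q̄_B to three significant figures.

Q̄_A / Q̄_B ≈ 0.843

— Configuration A (ϕ=-65.8°):
Solar longitude: L_s = 360° × (297 − 80)/365.25 = 213.881°.
sin δ = sin 23.44° × sin 213.881° = -0.22175, so δ = -12.812°.
cos h₀ = −tan(-65.8°) tan(-12.812°) = -0.5060, h₀ = 2.1014 rad.
Bracket: h₀ sin ϕ sin δ + cos ϕ cos δ sin h₀ = 2.1014×-0.91212×-0.22175 + 0.40992×0.97510×0.86252 = 0.425035 + 0.344760 = 0.769795.
Q̄ = (S_0/π) × [bracket] = (1361/π) × 0.769795 = 333.49 W/m².
— Configuration B (ϕ=+28.4°):
cos h₀ = −tan(+28.4°) tan(+2.600°) = -0.0246, h₀ = 1.5954 rad.
Bracket: h₀ sin ϕ sin δ + cos ϕ cos δ sin h₀ = 1.5954×0.47562×0.04536 + 0.87965×0.99897×0.99970 = 0.034419 + 0.878480 = 0.912899.
Q̄ = (S_0/π) × [bracket] = (1361/π) × 0.912899 = 395.49 W/m².
Ratio Q̄_A / Q̄_B = 333.49 / 395.49 = 0.8432.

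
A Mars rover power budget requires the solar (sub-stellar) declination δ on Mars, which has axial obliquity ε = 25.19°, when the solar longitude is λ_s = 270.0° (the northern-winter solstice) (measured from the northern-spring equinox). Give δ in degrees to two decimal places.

δ = -25.19°

sin δ = sin ε · sin λ_s = sin 25.19° × sin 270.0° = -0.425621.
δ = arcsin(-0.425621) = -25.19°.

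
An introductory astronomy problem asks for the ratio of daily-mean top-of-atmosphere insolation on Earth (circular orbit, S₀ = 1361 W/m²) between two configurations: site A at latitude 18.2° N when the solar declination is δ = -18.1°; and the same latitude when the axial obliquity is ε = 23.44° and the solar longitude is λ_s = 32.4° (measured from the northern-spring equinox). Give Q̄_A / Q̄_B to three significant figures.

— Configuration A (φ=+18.2°):
cos H₀ = −tan(+18.2°) tan(-18.100°) = 0.1075, H₀ = 1.4631 rad.
Bracket: H₀ sin φ sin δ + cos φ cos δ sin H₀ = 1.4631×0.31233×-0.31068 + 0.94997×0.95052×0.99421 = -0.141971 + 0.897737 = 0.755766.
Q̄ = (S₀/π) × [bracket] = (1361/π) × 0.755766 = 327.41 W/m².
— Configuration B (φ=+18.2°):
Solar declination: sin δ = sin ε · sin λ_s = sin 23.44° × sin 32.4° = 0.21315, so δ = +12.307°.
cos H₀ = −tan(+18.2°) tan(+12.307°) = -0.0717, H₀ = 1.6426 rad.
Bracket: H₀ sin φ sin δ + cos φ cos δ sin H₀ = 1.6426×0.31233×0.21315 + 0.94997×0.97702×0.99742 = 0.109353 + 0.925745 = 1.035098.
Q̄ = (S₀/π) × [bracket] = (1361/π) × 1.035098 = 448.42 W/m².
Ratio Q̄_A / Q̄_B = 327.41 / 448.42 = 0.7301.

Q̄_A / Q̄_B ≈ 0.730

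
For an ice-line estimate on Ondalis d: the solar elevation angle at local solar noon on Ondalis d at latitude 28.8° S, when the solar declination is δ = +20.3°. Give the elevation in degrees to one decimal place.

40.9°

At local noon the hour angle is zero, so the zenith angle equals |ϕ − δ| = |-28.8° − (+20.300°)| = 49.100°.
Elevation = 90° − 49.100° = 40.9°.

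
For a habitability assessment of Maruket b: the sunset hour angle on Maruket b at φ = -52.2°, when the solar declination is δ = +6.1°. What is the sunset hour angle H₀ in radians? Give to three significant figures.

cos H₀ = −tan φ · tan δ = −tan(-52.2°) × tan(+6.100°) = 0.1378, so H₀ = 1.4326 rad = 82.08°.

H₀ = 1.43 rad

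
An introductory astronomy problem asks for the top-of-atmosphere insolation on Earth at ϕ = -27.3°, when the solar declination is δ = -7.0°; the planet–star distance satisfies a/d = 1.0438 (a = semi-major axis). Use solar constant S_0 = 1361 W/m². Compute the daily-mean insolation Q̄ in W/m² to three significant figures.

cos h₀ = −tan(-27.3°) tan(-7.000°) = -0.0634, h₀ = 1.6342 rad.
Bracket: h₀ sin ϕ sin δ + cos ϕ cos δ sin h₀ = 1.6342×-0.45865×-0.12187 + 0.88862×0.99255×0.99799 = 0.091345 + 0.880227 = 0.971572.
Inverse-square distance factor (a/d)² = 1.0438² = 1.089518.
Q̄ = (S_0/π) × 1.089518 × [bracket] = (1361/π) × 1.089518 × 0.971572 = 458.6 W/m².

Q̄ ≈ 459 W/m²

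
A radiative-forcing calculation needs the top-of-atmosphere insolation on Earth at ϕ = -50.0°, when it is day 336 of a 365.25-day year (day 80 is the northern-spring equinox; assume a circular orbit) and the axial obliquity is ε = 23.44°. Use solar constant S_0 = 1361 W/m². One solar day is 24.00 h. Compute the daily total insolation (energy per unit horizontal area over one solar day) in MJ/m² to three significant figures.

42.0 MJ/m²

Solar longitude: L_s = 360° × (336 − 80)/365.25 = 252.320°.
sin δ = sin 23.44° × sin 252.320° = -0.37900, so δ = -22.272°.
cos h₀ = −tan(-50.0°) tan(-22.272°) = -0.4881, h₀ = 2.0807 rad.
Bracket: h₀ sin ϕ sin δ + cos ϕ cos δ sin h₀ = 2.0807×-0.76604×-0.37900 + 0.64279×0.92540×0.87279 = 0.604088 + 0.519169 = 1.123257.
Q̄ = (S_0/π) × [bracket] = (1361/π) × 1.123257 = 486.62 W/m².
Daily total = Q̄ × 24.00 h × 3600 s/h = 486.62 × 24.00 × 3600 / 10⁶ = 42.04 MJ/m².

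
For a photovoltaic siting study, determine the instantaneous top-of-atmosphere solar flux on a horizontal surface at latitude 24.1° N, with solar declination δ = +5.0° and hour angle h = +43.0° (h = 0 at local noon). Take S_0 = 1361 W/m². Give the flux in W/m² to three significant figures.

954 W/m²

cos θ_z = sin ϕ sin δ + cos ϕ cos δ cos h = 0.035588 + 0.665064 = 0.700652.
Flux = S_0 · cos θ_z = 1361 × 0.700652 = 953.6 W/m².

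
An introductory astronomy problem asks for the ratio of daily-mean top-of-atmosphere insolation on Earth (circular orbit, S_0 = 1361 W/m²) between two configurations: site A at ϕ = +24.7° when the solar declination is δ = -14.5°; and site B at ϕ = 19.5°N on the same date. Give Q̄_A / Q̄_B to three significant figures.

— Configuration A (ϕ=+24.7°):
cos h₀ = −tan(+24.7°) tan(-14.500°) = 0.1190, h₀ = 1.4516 rad.
Bracket: h₀ sin ϕ sin δ + cos ϕ cos δ sin h₀ = 1.4516×0.41787×-0.25038 + 0.90851×0.96815×0.99290 = -0.151876 + 0.873329 = 0.721453.
Q̄ = (S_0/π) × [bracket] = (1361/π) × 0.721453 = 312.55 W/m².
— Configuration B (ϕ=+19.5°):
cos h₀ = −tan(+19.5°) tan(-14.500°) = 0.0916, h₀ = 1.4791 rad.
Bracket: h₀ sin ϕ sin δ + cos ϕ cos δ sin h₀ = 1.4791×0.33381×-0.25038 + 0.94264×0.96815×0.99580 = -0.123622 + 0.908784 = 0.785162.
Q̄ = (S_0/π) × [bracket] = (1361/π) × 0.785162 = 340.15 W/m².
Ratio Q̄_A / Q̄_B = 312.55 / 340.15 = 0.9189.

Q̄_A / Q̄_B ≈ 0.919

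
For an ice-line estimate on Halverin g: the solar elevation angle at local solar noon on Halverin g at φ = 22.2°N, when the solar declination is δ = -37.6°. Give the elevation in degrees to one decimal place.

At local noon the hour angle is zero, so the zenith angle equals |φ − δ| = |+22.2° − (-37.600°)| = 59.800°.
Elevation = 90° − 59.800° = 30.2°.

30.2°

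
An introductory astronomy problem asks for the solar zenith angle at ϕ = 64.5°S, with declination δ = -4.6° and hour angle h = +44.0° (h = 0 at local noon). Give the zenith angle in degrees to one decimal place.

θ_z = 67.6°

cos θ_z = sin ϕ sin δ + cos ϕ cos δ cos h = 0.072386 + 0.308686 = 0.381072.
θ_z = arccos(0.381072) = 67.6°.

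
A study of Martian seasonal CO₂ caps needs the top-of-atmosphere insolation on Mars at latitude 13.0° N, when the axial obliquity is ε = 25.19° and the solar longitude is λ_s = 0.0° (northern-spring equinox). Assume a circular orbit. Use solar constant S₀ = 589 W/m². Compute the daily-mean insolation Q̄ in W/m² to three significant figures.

Solar declination: sin δ = sin ε · sin λ_s = sin 25.19° × sin 0.0° = 0.00000, so δ = +0.000°.
cos H₀ = −tan(+13.0°) tan(+0.000°) = -0.0000, H₀ = 1.5708 rad.
Bracket: H₀ sin φ sin δ + cos φ cos δ sin H₀ = 1.5708×0.22495×0.00000 + 0.97437×1.00000×1.00000 = 0.000000 + 0.974370 = 0.974370.
Q̄ = (S₀/π) × [bracket] = (589/π) × 0.974370 = 182.7 W/m².

Q̄ ≈ 183 W/m²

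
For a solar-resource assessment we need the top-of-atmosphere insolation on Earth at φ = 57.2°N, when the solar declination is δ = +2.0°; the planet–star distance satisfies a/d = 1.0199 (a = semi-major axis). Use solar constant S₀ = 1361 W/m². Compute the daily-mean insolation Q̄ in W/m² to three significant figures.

Q̄ ≈ 265 W/m²

cos H₀ = −tan(+57.2°) tan(+2.000°) = -0.0542, H₀ = 1.6250 rad.
Bracket: H₀ sin φ sin δ + cos φ cos δ sin H₀ = 1.6250×0.84057×0.03490 + 0.54171×0.99939×0.99853 = 0.047671 + 0.540584 = 0.588255.
Inverse-square distance factor (a/d)² = 1.0199² = 1.040196.
Q̄ = (S₀/π) × 1.040196 × [bracket] = (1361/π) × 1.040196 × 0.588255 = 265.1 W/m².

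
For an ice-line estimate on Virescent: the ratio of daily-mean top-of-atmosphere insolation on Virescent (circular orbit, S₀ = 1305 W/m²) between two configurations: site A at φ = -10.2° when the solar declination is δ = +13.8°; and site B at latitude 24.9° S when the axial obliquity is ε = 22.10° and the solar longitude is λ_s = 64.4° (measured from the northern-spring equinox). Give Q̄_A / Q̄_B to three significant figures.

Q̄_A / Q̄_B ≈ 1.39

— Configuration A (φ=-10.2°):
cos H₀ = −tan(-10.2°) tan(+13.800°) = 0.0442, H₀ = 1.5266 rad.
Bracket: H₀ sin φ sin δ + cos φ cos δ sin H₀ = 1.5266×-0.17708×0.23853 + 0.98420×0.97113×0.99902 = -0.064482 + 0.954849 = 0.890367.
Q̄ = (S₀/π) × [bracket] = (1305/π) × 0.890367 = 369.85 W/m².
— Configuration B (φ=-24.9°):
Solar declination: sin δ = sin ε · sin λ_s = sin 22.10° × sin 64.4° = 0.33929, so δ = +19.834°.
cos H₀ = −tan(-24.9°) tan(+19.834°) = 0.1674, H₀ = 1.4026 rad.
Bracket: H₀ sin φ sin δ + cos φ cos δ sin H₀ = 1.4026×-0.42104×0.33929 + 0.90704×0.94068×0.98588 = -0.200368 + 0.841187 = 0.640819.
Q̄ = (S₀/π) × [bracket] = (1305/π) × 0.640819 = 266.19 W/m².
Ratio Q̄_A / Q̄_B = 369.85 / 266.19 = 1.389.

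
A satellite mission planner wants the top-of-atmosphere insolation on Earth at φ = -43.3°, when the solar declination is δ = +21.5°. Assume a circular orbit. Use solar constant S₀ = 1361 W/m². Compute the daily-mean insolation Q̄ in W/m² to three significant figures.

cos H₀ = −tan(-43.3°) tan(+21.500°) = 0.3712, H₀ = 1.1905 rad.
Bracket: H₀ sin φ sin δ + cos φ cos δ sin H₀ = 1.1905×-0.68582×0.36650 + 0.72777×0.93042×0.92855 = -0.299236 + 0.628751 = 0.329515.
Q̄ = (S₀/π) × [bracket] = (1361/π) × 0.329515 = 142.8 W/m².

Q̄ ≈ 143 W/m²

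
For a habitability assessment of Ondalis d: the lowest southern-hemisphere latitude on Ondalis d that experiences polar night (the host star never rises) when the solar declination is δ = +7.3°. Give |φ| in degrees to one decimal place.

Polar night requires cos H₀ = −tan φ tan δ ≥ 1, i.e. tan φ tan δ ≤ −1.
The boundary is |tan φ| · |tan δ| = 1, so |φ| = 90° − |δ| = 90° − 7.3° = 82.7° in the southern hemisphere.

|φ| = 82.7°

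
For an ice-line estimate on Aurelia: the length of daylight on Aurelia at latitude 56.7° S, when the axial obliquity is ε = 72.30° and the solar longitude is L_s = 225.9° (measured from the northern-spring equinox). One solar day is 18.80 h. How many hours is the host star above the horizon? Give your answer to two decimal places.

18.80 h

Solar declination: sin δ = sin ε · sin L_s = sin 72.30° × sin 225.9° = -0.68413, so δ = -43.167°.
Sunrise equation: cos h₀ = −tan ϕ · tan δ = -1.4280 ≤ −1, so the host star never sets (polar day) and h₀ = π.
Daylight = 2h₀/(2π) × 18.80 h = (3.1416/π) × 18.80 = 18.80 h.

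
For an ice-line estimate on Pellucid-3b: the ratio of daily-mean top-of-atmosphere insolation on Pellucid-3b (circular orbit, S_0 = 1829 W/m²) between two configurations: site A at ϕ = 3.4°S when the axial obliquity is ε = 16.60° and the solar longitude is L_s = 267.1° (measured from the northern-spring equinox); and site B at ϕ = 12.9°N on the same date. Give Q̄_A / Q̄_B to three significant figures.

Q̄_A / Q̄_B ≈ 1.18

— Configuration A (ϕ=-3.4°):
Solar declination: sin δ = sin ε · sin L_s = sin 16.60° × sin 267.1° = -0.28532, so δ = -16.578°.
cos h₀ = −tan(-3.4°) tan(-16.578°) = -0.0177, h₀ = 1.5885 rad.
Bracket: h₀ sin ϕ sin δ + cos ϕ cos δ sin h₀ = 1.5885×-0.05931×-0.28532 + 0.99824×0.95843×0.99984 = 0.026881 + 0.956590 = 0.983471.
Q̄ = (S_0/π) × [bracket] = (1829/π) × 0.983471 = 572.57 W/m².
— Configuration B (ϕ=+12.9°):
cos h₀ = −tan(+12.9°) tan(-16.578°) = 0.0682, h₀ = 1.5026 rad.
Bracket: h₀ sin ϕ sin δ + cos ϕ cos δ sin h₀ = 1.5026×0.22325×-0.28532 + 0.97476×0.95843×0.99767 = -0.095712 + 0.932062 = 0.836350.
Q̄ = (S_0/π) × [bracket] = (1829/π) × 0.836350 = 486.91 W/m².
Ratio Q̄_A / Q̄_B = 572.57 / 486.91 = 1.176.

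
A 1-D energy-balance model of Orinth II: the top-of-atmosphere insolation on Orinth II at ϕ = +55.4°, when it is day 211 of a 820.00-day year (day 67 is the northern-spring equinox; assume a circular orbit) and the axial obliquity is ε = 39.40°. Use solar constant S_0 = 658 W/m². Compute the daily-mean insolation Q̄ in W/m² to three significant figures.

Solar longitude: L_s = 360° × (211 − 67)/820.00 = 63.220°.
sin δ = sin 39.40° × sin 63.220° = 0.56665, so δ = +34.517°.
cos h₀ = −tan(+55.4°) tan(+34.517°) = -0.9969, h₀ = 3.0628 rad.
Bracket: h₀ sin ϕ sin δ + cos ϕ cos δ sin h₀ = 3.0628×0.82314×0.56665 + 0.56784×0.82396×0.07869 = 1.428589 + 0.036817 = 1.465406.
Q̄ = (S_0/π) × [bracket] = (658/π) × 1.465406 = 306.9 W/m².

Q̄ ≈ 307 W/m²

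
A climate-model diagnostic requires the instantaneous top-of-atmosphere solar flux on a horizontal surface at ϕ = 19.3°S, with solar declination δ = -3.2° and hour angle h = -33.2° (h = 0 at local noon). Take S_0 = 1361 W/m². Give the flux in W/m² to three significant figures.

1.10e+03 W/m²

cos θ_z = sin ϕ sin δ + cos ϕ cos δ cos h = 0.018450 + 0.788508 = 0.806958.
Flux = S_0 · cos θ_z = 1361 × 0.806958 = 1098 W/m².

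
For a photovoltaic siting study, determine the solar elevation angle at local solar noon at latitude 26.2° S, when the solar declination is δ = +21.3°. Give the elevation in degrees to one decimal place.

42.5°

At local noon the hour angle is zero, so the zenith angle equals |φ − δ| = |-26.2° − (+21.300°)| = 47.500°.
Elevation = 90° − 47.500° = 42.5°.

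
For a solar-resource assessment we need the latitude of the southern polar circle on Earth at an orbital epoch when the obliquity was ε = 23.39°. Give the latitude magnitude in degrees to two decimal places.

66.61°

The polar circle is the lowest latitude that experiences at least one full rotation of continuous darkness at the northern-summer solstice; it lies at |ϕ| = 90° − ε = 90° − 23.39° = 66.61°.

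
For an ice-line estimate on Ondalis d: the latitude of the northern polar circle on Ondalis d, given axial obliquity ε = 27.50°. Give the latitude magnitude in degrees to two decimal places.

The polar circle is the lowest latitude that experiences at least one full rotation of continuous daylight at the northern-summer solstice; it lies at |ϕ| = 90° − ε = 90° − 27.50° = 62.50°.

62.50°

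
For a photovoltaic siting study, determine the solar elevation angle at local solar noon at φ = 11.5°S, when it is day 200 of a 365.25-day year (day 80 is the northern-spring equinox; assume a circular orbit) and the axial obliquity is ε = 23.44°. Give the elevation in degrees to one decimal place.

Solar longitude: λ_s = 360° × (200 − 80)/365.25 = 118.275°.
sin δ = sin 23.44° × sin 118.275° = 0.35033, so δ = +20.507°.
At local noon the hour angle is zero, so the zenith angle equals |φ − δ| = |-11.5° − (+20.507°)| = 32.007°.
Elevation = 90° − 32.007° = 58.0°.

58.0°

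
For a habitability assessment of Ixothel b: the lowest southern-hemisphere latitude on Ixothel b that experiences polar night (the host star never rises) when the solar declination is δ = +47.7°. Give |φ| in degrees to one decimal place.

|φ| = 42.3°

Polar night requires cos H₀ = −tan φ tan δ ≥ 1, i.e. tan φ tan δ ≤ −1.
The boundary is |tan φ| · |tan δ| = 1, so |φ| = 90° − |δ| = 90° − 47.7° = 42.3° in the southern hemisphere.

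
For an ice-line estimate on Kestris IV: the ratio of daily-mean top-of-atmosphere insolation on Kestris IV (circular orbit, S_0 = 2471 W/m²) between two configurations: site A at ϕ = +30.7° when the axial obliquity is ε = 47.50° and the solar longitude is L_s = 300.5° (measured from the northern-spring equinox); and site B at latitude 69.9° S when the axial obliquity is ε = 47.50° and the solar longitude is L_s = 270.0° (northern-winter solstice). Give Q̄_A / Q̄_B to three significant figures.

Q̄_A / Q̄_B ≈ 0.108

— Configuration A (ϕ=+30.7°):
Solar declination: sin δ = sin ε · sin L_s = sin 47.50° × sin 300.5° = -0.63526, so δ = -39.439°.
cos h₀ = −tan(+30.7°) tan(-39.439°) = 0.4884, h₀ = 1.0605 rad.
Bracket: h₀ sin ϕ sin δ + cos ϕ cos δ sin h₀ = 1.0605×0.51054×-0.63526 + 0.85985×0.77230×0.87262 = -0.343947 + 0.579474 = 0.235527.
Q̄ = (S_0/π) × [bracket] = (2471/π) × 0.235527 = 185.25 W/m².
— Configuration B (ϕ=-69.9°):
Solar declination: sin δ = sin ε · sin L_s = sin 47.50° × sin 270.0° = -0.73728, so δ = -47.500°.
cos h₀ = −tan(-69.9°) tan(-47.500°) = -2.9821 ≤ −1 ⇒ polar day, h₀ = π.
Bracket: h₀ sin ϕ sin δ + cos ϕ cos δ sin h₀ = 3.1416×-0.93909×-0.73728 + 0.34366×0.67559×0.00000 = 2.175157 + 0.000000 = 2.175157.
Q̄ = (S_0/π) × [bracket] = (2471/π) × 2.175157 = 1710.9 W/m².
Ratio Q̄_A / Q̄_B = 185.25 / 1710.9 = 0.1083.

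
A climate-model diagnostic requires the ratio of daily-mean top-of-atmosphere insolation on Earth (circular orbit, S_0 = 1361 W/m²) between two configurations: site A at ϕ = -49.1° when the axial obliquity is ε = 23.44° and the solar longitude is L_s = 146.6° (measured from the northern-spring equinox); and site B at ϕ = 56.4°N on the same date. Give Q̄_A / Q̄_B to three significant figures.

Q̄_A / Q̄_B ≈ 0.467

— Configuration A (ϕ=-49.1°):
Solar declination: sin δ = sin ε · sin L_s = sin 23.44° × sin 146.6° = 0.21897, so δ = +12.649°.
cos h₀ = −tan(-49.1°) tan(+12.649°) = 0.2591, h₀ = 1.3087 rad.
Bracket: h₀ sin ϕ sin δ + cos ϕ cos δ sin h₀ = 1.3087×-0.75585×0.21897 + 0.65474×0.97573×0.96586 = -0.216601 + 0.617039 = 0.400438.
Q̄ = (S_0/π) × [bracket] = (1361/π) × 0.400438 = 173.48 W/m².
— Configuration B (ϕ=+56.4°):
cos h₀ = −tan(+56.4°) tan(+12.649°) = -0.3378, h₀ = 1.9154 rad.
Bracket: h₀ sin ϕ sin δ + cos ϕ cos δ sin h₀ = 1.9154×0.83292×0.21897 + 0.55339×0.97573×0.94122 = 0.349339 + 0.508220 = 0.857559.
Q̄ = (S_0/π) × [bracket] = (1361/π) × 0.857559 = 371.51 W/m².
Ratio Q̄_A / Q̄_B = 173.48 / 371.51 = 0.4670.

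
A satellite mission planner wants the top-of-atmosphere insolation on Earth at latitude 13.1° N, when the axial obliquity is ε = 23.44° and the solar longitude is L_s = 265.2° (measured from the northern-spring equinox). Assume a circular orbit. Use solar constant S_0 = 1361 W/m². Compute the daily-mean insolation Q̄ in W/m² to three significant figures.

Solar declination: sin δ = sin ε · sin L_s = sin 23.44° × sin 265.2° = -0.39639, so δ = -23.353°.
cos h₀ = −tan(+13.1°) tan(-23.353°) = 0.1005, h₀ = 1.4702 rad.
Bracket: h₀ sin ϕ sin δ + cos ϕ cos δ sin h₀ = 1.4702×0.22665×-0.39639 + 0.97398×0.91808×0.99494 = -0.132085 + 0.889667 = 0.757582.
Q̄ = (S_0/π) × [bracket] = (1361/π) × 0.757582 = 328.2 W/m².

Q̄ ≈ 328 W/m²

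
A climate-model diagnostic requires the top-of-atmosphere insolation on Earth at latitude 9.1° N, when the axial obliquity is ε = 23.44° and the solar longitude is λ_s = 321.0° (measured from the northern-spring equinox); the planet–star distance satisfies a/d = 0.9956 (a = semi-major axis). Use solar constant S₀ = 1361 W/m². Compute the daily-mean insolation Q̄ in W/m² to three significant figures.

Q̄ ≈ 384 W/m²

Solar declination: sin δ = sin ε · sin λ_s = sin 23.44° × sin 321.0° = -0.25034, so δ = -14.497°.
cos H₀ = −tan(+9.1°) tan(-14.497°) = 0.0414, H₀ = 1.5294 rad.
Bracket: H₀ sin φ sin δ + cos φ cos δ sin H₀ = 1.5294×0.15816×-0.25034 + 0.98741×0.96816×0.99914 = -0.060555 + 0.955149 = 0.894594.
Inverse-square distance factor (a/d)² = 0.9956² = 0.991219.
Q̄ = (S₀/π) × 0.991219 × [bracket] = (1361/π) × 0.991219 × 0.894594 = 384.2 W/m².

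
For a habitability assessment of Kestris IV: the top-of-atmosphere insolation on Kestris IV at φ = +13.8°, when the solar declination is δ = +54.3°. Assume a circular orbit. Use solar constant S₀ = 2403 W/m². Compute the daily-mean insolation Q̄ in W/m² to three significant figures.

Q̄ ≈ 692 W/m²

cos H₀ = −tan(+13.8°) tan(+54.300°) = -0.3418, H₀ = 1.9197 rad.
Bracket: H₀ sin φ sin δ + cos φ cos δ sin H₀ = 1.9197×0.23853×0.81208 + 0.97113×0.58354×0.93976 = 0.371856 + 0.532556 = 0.904412.
Q̄ = (S₀/π) × [bracket] = (2403/π) × 0.904412 = 691.8 W/m².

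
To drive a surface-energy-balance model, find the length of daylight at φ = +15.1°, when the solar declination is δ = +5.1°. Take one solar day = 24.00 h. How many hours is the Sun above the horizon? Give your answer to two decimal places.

cos H₀ = −tan φ · tan δ = −tan(+15.1°) × tan(+5.100°) = -0.0241, so H₀ = 1.5949 rad = 91.38°.
Daylight = 2H₀/(2π) × 24.00 h = (1.5949/π) × 24.00 = 12.18 h.

12.18 h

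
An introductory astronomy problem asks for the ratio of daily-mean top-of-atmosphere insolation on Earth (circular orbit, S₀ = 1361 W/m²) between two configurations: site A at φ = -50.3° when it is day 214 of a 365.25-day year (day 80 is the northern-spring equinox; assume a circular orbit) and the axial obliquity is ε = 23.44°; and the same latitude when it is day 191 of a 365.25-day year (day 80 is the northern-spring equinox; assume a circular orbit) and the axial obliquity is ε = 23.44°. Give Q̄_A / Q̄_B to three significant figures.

Q̄_A / Q̄_B ≈ 1.41

— Configuration A (φ=-50.3°):
Solar longitude: λ_s = 360° × (214 − 80)/365.25 = 132.074°.
sin δ = sin 23.44° × sin 132.074° = 0.29527, so δ = +17.174°.
cos H₀ = −tan(-50.3°) tan(+17.174°) = 0.3723, H₀ = 1.1894 rad.
Bracket: H₀ sin φ sin δ + cos φ cos δ sin H₀ = 1.1894×-0.76940×0.29527 + 0.63877×0.95541×0.92813 = -0.270209 + 0.566426 = 0.296217.
Q̄ = (S₀/π) × [bracket] = (1361/π) × 0.296217 = 128.33 W/m².
— Configuration B (φ=-50.3°):
Solar longitude: λ_s = 360° × (191 − 80)/365.25 = 109.405°.
sin δ = sin 23.44° × sin 109.405° = 0.37519, so δ = +22.036°.
cos H₀ = −tan(-50.3°) tan(+22.036°) = 0.4875, H₀ = 1.0615 rad.
Bracket: H₀ sin φ sin δ + cos φ cos δ sin H₀ = 1.0615×-0.76940×0.37519 + 0.63877×0.92695×0.87310 = -0.306424 + 0.516969 = 0.210545.
Q̄ = (S₀/π) × [bracket] = (1361/π) × 0.210545 = 91.212 W/m².
Ratio Q̄_A / Q̄_B = 128.33 / 91.212 = 1.407.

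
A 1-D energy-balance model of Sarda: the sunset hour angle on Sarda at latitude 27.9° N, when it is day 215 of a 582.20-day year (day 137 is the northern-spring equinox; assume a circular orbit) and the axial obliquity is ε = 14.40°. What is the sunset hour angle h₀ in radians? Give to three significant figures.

h₀ = 1.67 rad

Solar longitude: L_s = 360° × (215 − 137)/582.20 = 48.231°.
sin δ = sin 14.40° × sin 48.231° = 0.18548, so δ = +10.689°.
cos h₀ = −tan ϕ · tan δ = −tan(+27.9°) × tan(+10.689°) = -0.0999, so h₀ = 1.6709 rad = 95.74°.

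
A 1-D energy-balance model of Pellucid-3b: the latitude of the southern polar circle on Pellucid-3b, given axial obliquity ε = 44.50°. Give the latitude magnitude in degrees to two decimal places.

45.50°

The polar circle is the lowest latitude that experiences at least one full rotation of continuous darkness at the northern-summer solstice; it lies at |ϕ| = 90° − ε = 90° − 44.50° = 45.50°.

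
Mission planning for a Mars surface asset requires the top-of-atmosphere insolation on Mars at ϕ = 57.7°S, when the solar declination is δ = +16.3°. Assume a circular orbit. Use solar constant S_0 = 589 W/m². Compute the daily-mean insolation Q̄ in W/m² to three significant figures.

cos h₀ = −tan(-57.7°) tan(+16.300°) = 0.4626, h₀ = 1.0899 rad.
Bracket: h₀ sin ϕ sin δ + cos ϕ cos δ sin h₀ = 1.0899×-0.84526×0.28067 + 0.53435×0.95981×0.88659 = -0.258567 + 0.454709 = 0.196142.
Q̄ = (S_0/π) × [bracket] = (589/π) × 0.196142 = 36.77 W/m².

Q̄ ≈ 36.8 W/m²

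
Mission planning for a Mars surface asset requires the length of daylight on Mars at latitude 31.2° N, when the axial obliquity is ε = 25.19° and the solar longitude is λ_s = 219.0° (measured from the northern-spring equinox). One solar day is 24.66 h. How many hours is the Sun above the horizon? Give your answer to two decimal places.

Solar declination: sin δ = sin ε · sin λ_s = sin 25.19° × sin 219.0° = -0.26785, so δ = -15.537°.
cos H₀ = −tan φ · tan δ = −tan(+31.2°) × tan(-15.537°) = 0.1684, so H₀ = 1.4016 rad = 80.31°.
Daylight = 2H₀/(2π) × 24.66 h = (1.4016/π) × 24.66 = 11.00 h.

11.00 h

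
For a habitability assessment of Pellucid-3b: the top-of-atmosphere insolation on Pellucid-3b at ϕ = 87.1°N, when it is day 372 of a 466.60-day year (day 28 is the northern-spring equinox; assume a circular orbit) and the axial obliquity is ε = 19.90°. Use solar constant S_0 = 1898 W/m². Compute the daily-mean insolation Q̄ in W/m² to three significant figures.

Q̄ ≈ 0.00 W/m²

Solar longitude: L_s = 360° × (372 − 28)/466.60 = 265.409°.
sin δ = sin 19.90° × sin 265.409° = -0.33929, so δ = -19.833°.
cos h₀ = −tan(+87.1°) tan(-19.833°) = 7.1200 ≥ 1 ⇒ polar night, h₀ = 0 and Q̄ = 0.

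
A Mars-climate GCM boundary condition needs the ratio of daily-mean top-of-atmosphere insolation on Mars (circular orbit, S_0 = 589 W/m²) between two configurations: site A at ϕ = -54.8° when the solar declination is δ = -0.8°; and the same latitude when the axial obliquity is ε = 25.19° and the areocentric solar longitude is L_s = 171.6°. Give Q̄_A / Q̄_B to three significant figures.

— Configuration A (ϕ=-54.8°):
cos h₀ = −tan(-54.8°) tan(-0.800°) = -0.0198, h₀ = 1.5906 rad.
Bracket: h₀ sin ϕ sin δ + cos ϕ cos δ sin h₀ = 1.5906×-0.81714×-0.01396 + 0.57643×0.99990×0.99980 = 0.018144 + 0.576257 = 0.594401.
Q̄ = (S_0/π) × [bracket] = (589/π) × 0.594401 = 111.44 W/m².
— Configuration B (ϕ=-54.8°):
sin δ = sin 25.19° × sin 171.6° = 0.06218, so δ = +3.565°.
cos h₀ = −tan(-54.8°) tan(+3.565°) = 0.0883, h₀ = 1.4824 rad.
Bracket: h₀ sin ϕ sin δ + cos ϕ cos δ sin h₀ = 1.4824×-0.81714×0.06218 + 0.57643×0.99807×0.99609 = -0.075320 + 0.573068 = 0.497748.
Q̄ = (S_0/π) × [bracket] = (589/π) × 0.497748 = 93.320 W/m².
Ratio Q̄_A / Q̄_B = 111.44 / 93.320 = 1.194.

Q̄_A / Q̄_B ≈ 1.19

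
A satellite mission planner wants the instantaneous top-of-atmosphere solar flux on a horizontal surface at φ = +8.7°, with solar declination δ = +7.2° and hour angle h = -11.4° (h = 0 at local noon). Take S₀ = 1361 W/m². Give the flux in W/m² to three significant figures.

1.33e+03 W/m²

cos θ_z = sin φ sin δ + cos φ cos δ cos h = 0.018958 + 0.961351 = 0.980309.
Flux = S₀ · cos θ_z = 1361 × 0.980309 = 1334 W/m².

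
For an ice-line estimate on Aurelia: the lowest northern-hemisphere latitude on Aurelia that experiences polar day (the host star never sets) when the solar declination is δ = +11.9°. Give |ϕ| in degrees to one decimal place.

|ϕ| = 78.1°

Polar day requires cos h₀ = −tan ϕ tan δ ≤ −1, i.e. tan ϕ tan δ ≥ 1.
The boundary is |tan ϕ| · |tan δ| = 1, so |ϕ| = 90° − |δ| = 90° − 11.9° = 78.1° in the northern hemisphere.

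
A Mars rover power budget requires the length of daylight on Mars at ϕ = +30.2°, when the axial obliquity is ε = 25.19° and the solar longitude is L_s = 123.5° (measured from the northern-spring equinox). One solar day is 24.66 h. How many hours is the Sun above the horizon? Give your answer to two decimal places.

Solar declination: sin δ = sin ε · sin L_s = sin 25.19° × sin 123.5° = 0.35492, so δ = +20.789°.
cos h₀ = −tan ϕ · tan δ = −tan(+30.2°) × tan(+20.789°) = -0.2210, so h₀ = 1.7936 rad = 102.77°.
Daylight = 2h₀/(2π) × 24.66 h = (1.7936/π) × 24.66 = 14.08 h.

14.08 h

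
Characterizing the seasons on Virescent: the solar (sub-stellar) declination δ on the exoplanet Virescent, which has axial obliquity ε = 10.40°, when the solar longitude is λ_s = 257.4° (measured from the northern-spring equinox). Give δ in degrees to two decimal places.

sin δ = sin ε · sin λ_s = sin 10.40° × sin 257.4° = -0.176172.
δ = arcsin(-0.176172) = -10.15°.

δ = -10.15°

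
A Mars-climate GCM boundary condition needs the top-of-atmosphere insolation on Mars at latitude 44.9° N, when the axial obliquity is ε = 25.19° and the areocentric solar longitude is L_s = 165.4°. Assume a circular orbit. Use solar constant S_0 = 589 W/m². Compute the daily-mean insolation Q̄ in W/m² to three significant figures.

Q̄ ≈ 155 W/m²

sin δ = sin 25.19° × sin 165.4° = 0.10729, so δ = +6.159°.
cos h₀ = −tan(+44.9°) tan(+6.159°) = -0.1075, h₀ = 1.6785 rad.
Bracket: h₀ sin ϕ sin δ + cos ϕ cos δ sin h₀ = 1.6785×0.70587×0.10729 + 0.70834×0.99423×0.99420 = 0.127117 + 0.700168 = 0.827285.
Q̄ = (S_0/π) × [bracket] = (589/π) × 0.827285 = 155.1 W/m².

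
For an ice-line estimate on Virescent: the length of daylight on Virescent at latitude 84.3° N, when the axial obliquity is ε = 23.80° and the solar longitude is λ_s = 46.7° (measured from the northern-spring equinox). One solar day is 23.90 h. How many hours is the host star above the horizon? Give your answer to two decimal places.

Solar declination: sin δ = sin ε · sin λ_s = sin 23.80° × sin 46.7° = 0.29369, so δ = +17.079°.
Sunrise equation: cos H₀ = −tan φ · tan δ = -3.0781 ≤ −1, so the host star never sets (polar day) and H₀ = π.
Daylight = 2H₀/(2π) × 23.90 h = (3.1416/π) × 23.90 = 23.90 h.

23.90 h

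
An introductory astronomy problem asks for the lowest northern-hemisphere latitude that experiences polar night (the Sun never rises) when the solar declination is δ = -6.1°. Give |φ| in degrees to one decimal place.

|φ| = 83.9°

Polar night requires cos H₀ = −tan φ tan δ ≥ 1, i.e. tan φ tan δ ≤ −1.
The boundary is |tan φ| · |tan δ| = 1, so |φ| = 90° − |δ| = 90° − 6.1° = 83.9° in the northern hemisphere.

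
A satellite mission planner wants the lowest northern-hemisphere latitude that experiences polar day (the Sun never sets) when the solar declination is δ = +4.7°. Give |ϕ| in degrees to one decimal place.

|ϕ| = 85.3°

Polar day requires cos h₀ = −tan ϕ tan δ ≤ −1, i.e. tan ϕ tan δ ≥ 1.
The boundary is |tan ϕ| · |tan δ| = 1, so |ϕ| = 90° − |δ| = 90° − 4.7° = 85.3° in the northern hemisphere.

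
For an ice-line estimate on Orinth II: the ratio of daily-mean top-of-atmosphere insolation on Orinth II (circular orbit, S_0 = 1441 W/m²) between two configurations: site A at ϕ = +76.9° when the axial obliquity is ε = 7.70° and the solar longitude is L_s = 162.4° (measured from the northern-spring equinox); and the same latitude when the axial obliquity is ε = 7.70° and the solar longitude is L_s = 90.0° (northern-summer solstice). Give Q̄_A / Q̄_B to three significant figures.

— Configuration A (ϕ=+76.9°):
Solar declination: sin δ = sin ε · sin L_s = sin 7.70° × sin 162.4° = 0.04051, so δ = +2.322°.
cos h₀ = −tan(+76.9°) tan(+2.322°) = -0.1742, h₀ = 1.7459 rad.
Bracket: h₀ sin ϕ sin δ + cos ϕ cos δ sin h₀ = 1.7459×0.97398×0.04051 + 0.22665×0.99918×0.98470 = 0.068886 + 0.222999 = 0.291885.
Q̄ = (S_0/π) × [bracket] = (1441/π) × 0.291885 = 133.88 W/m².
— Configuration B (ϕ=+76.9°):
Solar declination: sin δ = sin ε · sin L_s = sin 7.70° × sin 90.0° = 0.13399, so δ = +7.700°.
cos h₀ = −tan(+76.9°) tan(+7.700°) = -0.5810, h₀ = 2.1908 rad.
Bracket: h₀ sin ϕ sin δ + cos ϕ cos δ sin h₀ = 2.1908×0.97398×0.13399 + 0.22665×0.99098×0.81390 = 0.285907 + 0.182807 = 0.468714.
Q̄ = (S_0/π) × [bracket] = (1441/π) × 0.468714 = 214.99 W/m².
Ratio Q̄_A / Q̄_B = 133.88 / 214.99 = 0.6227.

Q̄_A / Q̄_B ≈ 0.623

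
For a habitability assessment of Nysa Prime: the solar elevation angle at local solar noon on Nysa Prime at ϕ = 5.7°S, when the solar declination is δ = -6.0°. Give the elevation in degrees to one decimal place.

At local noon the hour angle is zero, so the zenith angle equals |ϕ − δ| = |-5.7° − (-6.000°)| = 0.300°.
Elevation = 90° − 0.300° = 89.7°.

89.7°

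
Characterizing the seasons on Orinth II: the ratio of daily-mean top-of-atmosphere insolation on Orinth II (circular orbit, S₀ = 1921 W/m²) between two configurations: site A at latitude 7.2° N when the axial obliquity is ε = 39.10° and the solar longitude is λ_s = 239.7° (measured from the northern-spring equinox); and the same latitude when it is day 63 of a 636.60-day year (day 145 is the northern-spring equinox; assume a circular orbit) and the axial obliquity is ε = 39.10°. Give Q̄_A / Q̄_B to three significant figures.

— Configuration A (φ=+7.2°):
Solar declination: sin δ = sin ε · sin λ_s = sin 39.10° × sin 239.7° = -0.54452, so δ = -32.992°.
cos H₀ = −tan(+7.2°) tan(-32.992°) = 0.0820, H₀ = 1.4887 rad.
Bracket: H₀ sin φ sin δ + cos φ cos δ sin H₀ = 1.4887×0.12533×-0.54452 + 0.99211×0.83875×0.99663 = -0.101596 + 0.829328 = 0.727732.
Q̄ = (S₀/π) × [bracket] = (1921/π) × 0.727732 = 444.99 W/m².
— Configuration B (φ=+7.2°):
Solar longitude: λ_s = 360° × (63 − 145)/636.60 = -46.371°, i.e. -46.371° + 360° = 313.629°.
sin δ = sin 39.10° × sin 313.629° = -0.45650, so δ = -27.161°.
cos H₀ = −tan(+7.2°) tan(-27.161°) = 0.0648, H₀ = 1.5059 rad.
Bracket: H₀ sin φ sin δ + cos φ cos δ sin H₀ = 1.5059×0.12533×-0.45650 + 0.99211×0.88972×0.99790 = -0.086157 + 0.880846 = 0.794689.
Q̄ = (S₀/π) × [bracket] = (1921/π) × 0.794689 = 485.93 W/m².
Ratio Q̄_A / Q̄_B = 444.99 / 485.93 = 0.9157.

Q̄_A / Q̄_B ≈ 0.916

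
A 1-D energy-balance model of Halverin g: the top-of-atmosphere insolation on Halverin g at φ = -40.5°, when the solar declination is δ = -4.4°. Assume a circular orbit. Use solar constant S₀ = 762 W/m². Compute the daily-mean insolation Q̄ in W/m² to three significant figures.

Q̄ ≈ 203 W/m²

cos H₀ = −tan(-40.5°) tan(-4.400°) = -0.0657, H₀ = 1.6366 rad.
Bracket: H₀ sin φ sin δ + cos φ cos δ sin H₀ = 1.6366×-0.64945×-0.07672 + 0.76041×0.99705×0.99784 = 0.081545 + 0.756529 = 0.838074.
Q̄ = (S₀/π) × [bracket] = (762/π) × 0.838074 = 203.3 W/m².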